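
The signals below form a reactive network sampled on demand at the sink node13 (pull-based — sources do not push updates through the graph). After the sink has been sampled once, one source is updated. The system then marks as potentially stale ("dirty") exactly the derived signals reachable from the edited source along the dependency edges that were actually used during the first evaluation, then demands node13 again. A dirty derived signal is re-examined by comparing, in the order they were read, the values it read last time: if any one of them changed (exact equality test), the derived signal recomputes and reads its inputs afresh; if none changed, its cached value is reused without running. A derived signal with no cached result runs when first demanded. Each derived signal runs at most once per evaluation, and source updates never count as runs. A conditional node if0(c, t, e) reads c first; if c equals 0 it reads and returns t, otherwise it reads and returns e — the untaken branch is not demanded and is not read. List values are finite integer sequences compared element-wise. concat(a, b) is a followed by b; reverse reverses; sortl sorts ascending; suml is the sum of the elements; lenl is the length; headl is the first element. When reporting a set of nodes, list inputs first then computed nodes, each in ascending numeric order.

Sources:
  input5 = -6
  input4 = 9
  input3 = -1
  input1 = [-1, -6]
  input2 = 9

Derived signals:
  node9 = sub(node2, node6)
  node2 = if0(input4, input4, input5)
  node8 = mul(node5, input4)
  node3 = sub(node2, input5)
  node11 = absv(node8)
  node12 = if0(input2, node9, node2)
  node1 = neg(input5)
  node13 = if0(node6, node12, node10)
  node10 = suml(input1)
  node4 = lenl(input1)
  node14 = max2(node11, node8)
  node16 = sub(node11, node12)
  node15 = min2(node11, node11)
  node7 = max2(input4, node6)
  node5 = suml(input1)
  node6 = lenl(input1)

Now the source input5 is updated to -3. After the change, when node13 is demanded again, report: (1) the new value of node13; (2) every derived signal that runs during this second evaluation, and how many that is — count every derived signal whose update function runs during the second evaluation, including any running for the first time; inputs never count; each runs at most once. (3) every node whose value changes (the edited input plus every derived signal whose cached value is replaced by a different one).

Initial pass — values computed on the first demand:
  node6 = lenl([-1, -6]) = 2
  node10 = suml([-1, -6]) = -7
  node13 = if0(node6=2 -> else branch node10) = -7

Second demand — change propagation:
  no demanded computation ever read input5, so the edit dirties nothing and nothing runs.

The important point: nothing the output needs ever reads input5, so the edit is invisible to it.

node13 now evaluates to -7.
Run set: none (0 run).
Changed values: input5.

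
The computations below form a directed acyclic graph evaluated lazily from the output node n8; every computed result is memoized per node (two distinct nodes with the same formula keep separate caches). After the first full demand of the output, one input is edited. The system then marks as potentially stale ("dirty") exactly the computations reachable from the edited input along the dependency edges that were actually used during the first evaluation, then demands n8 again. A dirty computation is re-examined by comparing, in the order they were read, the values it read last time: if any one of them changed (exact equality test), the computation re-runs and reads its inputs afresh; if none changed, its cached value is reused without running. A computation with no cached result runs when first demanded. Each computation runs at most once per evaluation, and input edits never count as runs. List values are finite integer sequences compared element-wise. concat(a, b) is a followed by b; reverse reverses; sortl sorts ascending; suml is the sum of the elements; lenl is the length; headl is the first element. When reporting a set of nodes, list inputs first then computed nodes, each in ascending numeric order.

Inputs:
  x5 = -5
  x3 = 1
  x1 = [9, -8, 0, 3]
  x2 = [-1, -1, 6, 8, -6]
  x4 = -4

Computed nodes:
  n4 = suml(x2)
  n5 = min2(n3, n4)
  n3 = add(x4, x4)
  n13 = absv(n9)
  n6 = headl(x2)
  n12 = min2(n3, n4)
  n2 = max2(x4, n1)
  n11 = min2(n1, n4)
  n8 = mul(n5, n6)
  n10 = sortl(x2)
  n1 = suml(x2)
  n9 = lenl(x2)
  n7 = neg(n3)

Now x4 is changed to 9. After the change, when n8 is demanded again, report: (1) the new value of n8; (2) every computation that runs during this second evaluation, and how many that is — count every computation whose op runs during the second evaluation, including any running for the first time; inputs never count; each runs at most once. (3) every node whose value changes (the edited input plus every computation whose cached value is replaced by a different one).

First demand of the output computes:
  n3 = add(-4, -4) = -8
  n4 = suml([-1, -1, 6, 8, -6]) = 6
  n5 = min2(-8, 6) = -8
  n6 = headl([-1, -1, 6, 8, -6]) = -1
  n8 = mul(-8, -1) = 8

After the edit, cleaning proceeds:
  n3: a read changed (x4 -4->9; x4 -4->9) — executes, giving 18.
  n5: a read changed (n3 -8->18) — executes, giving 6.
  n8: a read changed (n5 -8->6) — executes, giving -6.

Demanding n8 again yields -6.
3 computations run: n3, n5, n8.
The nodes whose values change: x4, n3, n5, n8.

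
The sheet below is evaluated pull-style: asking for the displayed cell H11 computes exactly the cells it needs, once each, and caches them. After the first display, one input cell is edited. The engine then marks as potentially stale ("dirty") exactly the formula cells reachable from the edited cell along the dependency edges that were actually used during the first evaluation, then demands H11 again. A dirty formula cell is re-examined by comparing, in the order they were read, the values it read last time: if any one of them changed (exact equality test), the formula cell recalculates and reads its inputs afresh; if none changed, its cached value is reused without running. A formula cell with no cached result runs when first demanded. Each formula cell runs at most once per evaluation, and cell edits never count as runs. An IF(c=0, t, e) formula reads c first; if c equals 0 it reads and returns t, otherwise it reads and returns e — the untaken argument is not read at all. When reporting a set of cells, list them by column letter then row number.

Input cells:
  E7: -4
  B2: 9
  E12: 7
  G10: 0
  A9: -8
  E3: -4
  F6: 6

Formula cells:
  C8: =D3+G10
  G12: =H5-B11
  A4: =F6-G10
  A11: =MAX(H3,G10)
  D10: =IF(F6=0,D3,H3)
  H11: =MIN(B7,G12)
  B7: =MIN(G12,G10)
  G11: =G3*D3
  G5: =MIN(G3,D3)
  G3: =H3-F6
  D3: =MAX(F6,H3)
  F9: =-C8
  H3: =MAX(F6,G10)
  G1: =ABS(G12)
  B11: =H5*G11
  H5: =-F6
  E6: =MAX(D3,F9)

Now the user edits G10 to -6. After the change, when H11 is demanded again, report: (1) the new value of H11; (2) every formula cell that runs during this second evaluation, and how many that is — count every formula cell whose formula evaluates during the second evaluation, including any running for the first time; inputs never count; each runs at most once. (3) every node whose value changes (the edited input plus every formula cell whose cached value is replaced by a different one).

Demanding H11 again yields -6.
2 formula cells run: B7, H3.
The nodes whose values change: G10.
Note where the cutoff bites: D3 is checked, finds nothing changed, and keeps its cache.

First demand of the output computes:
  H3 = MAX(6, 0) = 6
  D3 = MAX(6, 6) = 6
  G3 = 6 - 6 = 0
  G11 = 0 * 6 = 0
  H5 = -(6) = -6
  B11 = -6 * 0 = 0
  G12 = -6 - 0 = -6
  B7 = MIN(-6, 0) = -6
  H11 = MIN(-6, -6) = -6

After the edit, cleaning proceeds:
  H3: a read changed (G10 0->-6) — executes, giving 6 — identical to its old value.
  D3: dirty, but its reads are unchanged (F6 unchanged, H3 unchanged); cached 6 stands.
  G3: dirty, but its reads are unchanged (H3 unchanged, F6 unchanged); cached 0 stands.
  G11: dirty, but its reads are unchanged (G3 unchanged, D3 unchanged); cached 0 stands.
  B11: dirty, but its reads are unchanged (H5 unchanged, G11 unchanged); cached 0 stands.
  G12: dirty, but its reads are unchanged (H5 unchanged, B11 unchanged); cached -6 stands.
  B7: a read changed (G10 0->-6) — executes, giving -6 — identical to its old value.
  H11: dirty, but its reads are unchanged (B7 unchanged, G12 unchanged); cached -6 stands.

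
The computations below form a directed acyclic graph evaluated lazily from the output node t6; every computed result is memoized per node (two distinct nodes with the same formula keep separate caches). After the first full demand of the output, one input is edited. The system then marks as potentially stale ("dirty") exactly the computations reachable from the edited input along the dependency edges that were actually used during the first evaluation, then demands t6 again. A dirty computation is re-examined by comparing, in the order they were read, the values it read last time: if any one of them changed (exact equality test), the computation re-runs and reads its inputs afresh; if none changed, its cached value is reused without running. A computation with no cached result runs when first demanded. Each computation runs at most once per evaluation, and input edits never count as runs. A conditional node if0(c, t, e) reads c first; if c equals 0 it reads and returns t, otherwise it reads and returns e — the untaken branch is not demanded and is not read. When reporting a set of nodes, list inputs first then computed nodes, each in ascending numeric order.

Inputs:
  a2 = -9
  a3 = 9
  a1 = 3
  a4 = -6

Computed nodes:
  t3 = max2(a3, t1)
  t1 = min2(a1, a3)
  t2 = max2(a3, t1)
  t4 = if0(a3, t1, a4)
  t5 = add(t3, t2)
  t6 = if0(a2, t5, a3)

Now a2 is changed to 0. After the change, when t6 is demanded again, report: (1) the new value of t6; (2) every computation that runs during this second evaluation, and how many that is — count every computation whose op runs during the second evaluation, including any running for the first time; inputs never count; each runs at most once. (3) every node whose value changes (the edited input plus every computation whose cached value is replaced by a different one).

Demanding t6 again yields 18.
5 computations run: t1, t2, t3, t5, t6.
The nodes whose values change: a2, t6.
Note the branch switch — t1, t2, t3, t5 had no cache and run now for the first time.

First demand of the output computes:
  t6 = if0(a2=-9 -> else branch a3) = 9

After the edit, cleaning proceeds:
  t1: had never run; runs now, result 3.
  t2: had never run; runs now, result 9.
  t3: had never run; runs now, result 9.
  t5: had never run; runs now, result 18.
  t6: a read changed (a2 -9->0) — executes, giving 18.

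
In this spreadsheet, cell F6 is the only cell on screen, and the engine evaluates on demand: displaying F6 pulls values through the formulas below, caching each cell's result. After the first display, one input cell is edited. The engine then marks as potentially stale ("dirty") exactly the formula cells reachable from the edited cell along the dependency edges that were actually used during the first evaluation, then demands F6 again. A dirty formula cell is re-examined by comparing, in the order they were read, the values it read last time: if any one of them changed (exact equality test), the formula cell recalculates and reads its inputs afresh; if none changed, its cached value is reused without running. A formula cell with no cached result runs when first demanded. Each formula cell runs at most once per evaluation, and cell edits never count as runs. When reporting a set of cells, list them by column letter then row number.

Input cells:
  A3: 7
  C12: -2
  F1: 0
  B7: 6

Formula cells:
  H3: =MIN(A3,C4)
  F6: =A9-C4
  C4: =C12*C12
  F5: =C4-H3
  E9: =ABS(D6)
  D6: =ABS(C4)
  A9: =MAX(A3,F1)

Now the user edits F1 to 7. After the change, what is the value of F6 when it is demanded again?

Initial pass — values computed on the first demand:
  A9 = MAX(7, 0) = 7
  C4 = -2 * -2 = 4
  F6 = 7 - 4 = 3

Second demand — change propagation:
  A9: re-runs because F1 0->7; new result 7 (unchanged).
  F6: re-examined; everything it read last time is the same (A9 unchanged, C4 unchanged) — cache 3 kept, no run.

The important point: A9 recomputes to an identical value, and the output ends up unchanged.

F6 now evaluates to 3.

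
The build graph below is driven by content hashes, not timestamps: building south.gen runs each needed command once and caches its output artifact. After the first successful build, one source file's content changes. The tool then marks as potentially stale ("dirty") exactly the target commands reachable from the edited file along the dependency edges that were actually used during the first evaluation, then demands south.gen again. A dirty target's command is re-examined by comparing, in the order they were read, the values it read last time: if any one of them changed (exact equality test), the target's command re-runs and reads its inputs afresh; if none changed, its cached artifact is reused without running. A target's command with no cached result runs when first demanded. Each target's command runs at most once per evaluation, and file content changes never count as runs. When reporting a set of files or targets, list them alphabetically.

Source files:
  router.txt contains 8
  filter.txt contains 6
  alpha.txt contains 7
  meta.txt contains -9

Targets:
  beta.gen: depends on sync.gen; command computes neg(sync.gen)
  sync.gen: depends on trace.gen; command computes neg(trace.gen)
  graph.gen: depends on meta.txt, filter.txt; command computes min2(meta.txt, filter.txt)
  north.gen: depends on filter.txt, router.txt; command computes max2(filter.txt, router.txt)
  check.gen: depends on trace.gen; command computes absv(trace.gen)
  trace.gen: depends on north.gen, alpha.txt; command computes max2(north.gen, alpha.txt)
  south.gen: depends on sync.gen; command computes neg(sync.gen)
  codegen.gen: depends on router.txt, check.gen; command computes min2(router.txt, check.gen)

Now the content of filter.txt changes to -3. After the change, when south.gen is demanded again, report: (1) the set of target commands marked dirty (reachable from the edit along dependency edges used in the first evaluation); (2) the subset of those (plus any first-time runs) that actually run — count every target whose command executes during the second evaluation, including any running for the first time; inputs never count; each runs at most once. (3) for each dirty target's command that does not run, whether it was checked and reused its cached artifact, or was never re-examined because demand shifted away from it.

Dirty set: north.gen, south.gen, sync.gen, trace.gen.
Run set: north.gen (1 run).
Re-examined without running (cache reused): south.gen, sync.gen, trace.gen.
The important point: north.gen recomputes to an identical value, and the output ends up unchanged.

Initial pass — values computed on the first demand:
  north.gen = max2(6, 8) = 8
  trace.gen = max2(8, 7) = 8
  sync.gen = neg(8) = -8
  south.gen = neg(-8) = 8

Second demand — change propagation:
  north.gen: re-runs because filter.txt 6->-3; new result 8 (unchanged).
  trace.gen: re-examined; everything it read last time is the same (north.gen unchanged, alpha.txt unchanged) — cache 8 kept, no run.
  sync.gen: re-examined; everything it read last time is the same (trace.gen unchanged) — cache -8 kept, no run.
  south.gen: re-examined; everything it read last time is the same (sync.gen unchanged) — cache 8 kept, no run.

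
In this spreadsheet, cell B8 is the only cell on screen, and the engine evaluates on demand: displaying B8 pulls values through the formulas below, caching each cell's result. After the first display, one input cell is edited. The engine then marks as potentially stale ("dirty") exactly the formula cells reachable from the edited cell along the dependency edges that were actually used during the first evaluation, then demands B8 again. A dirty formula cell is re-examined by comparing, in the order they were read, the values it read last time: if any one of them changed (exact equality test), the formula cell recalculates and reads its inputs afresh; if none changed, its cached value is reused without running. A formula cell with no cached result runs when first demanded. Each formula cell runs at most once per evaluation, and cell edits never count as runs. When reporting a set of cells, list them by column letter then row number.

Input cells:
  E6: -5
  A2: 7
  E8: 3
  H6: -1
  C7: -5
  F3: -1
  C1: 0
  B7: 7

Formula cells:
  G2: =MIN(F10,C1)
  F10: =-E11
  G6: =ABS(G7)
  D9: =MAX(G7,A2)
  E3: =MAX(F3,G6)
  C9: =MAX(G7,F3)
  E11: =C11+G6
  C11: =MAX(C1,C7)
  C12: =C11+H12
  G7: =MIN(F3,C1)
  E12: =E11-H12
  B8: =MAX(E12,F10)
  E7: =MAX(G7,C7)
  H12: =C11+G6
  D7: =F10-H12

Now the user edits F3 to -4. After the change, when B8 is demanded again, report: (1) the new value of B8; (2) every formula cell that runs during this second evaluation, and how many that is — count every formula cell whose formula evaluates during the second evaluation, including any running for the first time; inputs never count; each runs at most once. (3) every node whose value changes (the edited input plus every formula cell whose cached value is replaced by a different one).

B8 now evaluates to 0.
Run set: B8, E11, E12, F10, G6, G7, H12 (7 run).
Changed values: E11, F3, F10, G6, G7, H12.

Initial pass — values computed on the first demand:
  C11 = MAX(0, -5) = 0
  G7 = MIN(-1, 0) = -1
  G6 = ABS(-1) = 1
  E11 = 0 + 1 = 1
  F10 = -(1) = -1
  H12 = 0 + 1 = 1
  E12 = 1 - 1 = 0
  B8 = MAX(0, -1) = 0

Second demand — change propagation:
  G7: re-runs because F3 -1->-4; new result -4.
  G6: re-runs because G7 -1->-4; new result 4.
  E11: re-runs because G6 1->4; new result 4.
  F10: re-runs because E11 1->4; new result -4.
  H12: re-runs because G6 1->4; new result 4.
  E12: re-runs because E11 1->4; H12 1->4; new result 0 (unchanged).
  B8: re-runs because F10 -1->-4; new result 0 (unchanged).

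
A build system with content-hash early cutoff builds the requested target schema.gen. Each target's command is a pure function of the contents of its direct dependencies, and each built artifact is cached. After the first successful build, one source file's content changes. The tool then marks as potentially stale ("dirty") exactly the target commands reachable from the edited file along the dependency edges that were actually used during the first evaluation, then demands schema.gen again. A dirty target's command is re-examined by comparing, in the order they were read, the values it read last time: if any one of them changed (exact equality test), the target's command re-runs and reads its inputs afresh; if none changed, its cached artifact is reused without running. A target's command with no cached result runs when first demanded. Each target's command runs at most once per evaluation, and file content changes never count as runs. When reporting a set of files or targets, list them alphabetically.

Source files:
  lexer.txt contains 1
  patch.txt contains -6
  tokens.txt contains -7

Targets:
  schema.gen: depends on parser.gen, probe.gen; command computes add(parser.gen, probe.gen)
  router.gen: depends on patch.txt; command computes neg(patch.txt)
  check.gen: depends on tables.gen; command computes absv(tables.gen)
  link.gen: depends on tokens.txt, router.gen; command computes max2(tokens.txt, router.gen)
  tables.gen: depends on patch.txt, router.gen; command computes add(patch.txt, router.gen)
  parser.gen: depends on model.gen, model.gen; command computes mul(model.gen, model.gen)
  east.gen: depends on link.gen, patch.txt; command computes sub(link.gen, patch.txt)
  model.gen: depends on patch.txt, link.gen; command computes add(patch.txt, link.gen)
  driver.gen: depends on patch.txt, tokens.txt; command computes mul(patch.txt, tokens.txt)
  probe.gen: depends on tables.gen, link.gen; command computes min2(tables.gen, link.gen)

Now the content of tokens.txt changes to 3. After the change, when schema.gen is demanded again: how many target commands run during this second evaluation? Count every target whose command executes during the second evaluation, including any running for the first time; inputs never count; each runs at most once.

Target commands that run: link.gen — 1 in total.
Key observation: the change is absorbed at link.gen — it re-runs but produces the same value, and the output's value is unchanged.

First evaluation (everything demanded from the output):
  router.gen = neg(-6) = 6
  link.gen = max2(-7, 6) = 6
  model.gen = add(-6, 6) = 0
  parser.gen = mul(0, 0) = 0
  tables.gen = add(-6, 6) = 0
  probe.gen = min2(0, 6) = 0
  schema.gen = add(0, 0) = 0

Propagation after the edit:
  link.gen: runs — tokens.txt -7->3; result 6 (same value as before).
  model.gen: checked — values it read are unchanged (patch.txt unchanged, link.gen unchanged); reused cached 0 without running.
  parser.gen: checked — values it read are unchanged (model.gen unchanged, model.gen unchanged); reused cached 0 without running.
  probe.gen: checked — values it read are unchanged (tables.gen unchanged, link.gen unchanged); reused cached 0 without running.
  schema.gen: checked — values it read are unchanged (parser.gen unchanged, probe.gen unchanged); reused cached 0 without running.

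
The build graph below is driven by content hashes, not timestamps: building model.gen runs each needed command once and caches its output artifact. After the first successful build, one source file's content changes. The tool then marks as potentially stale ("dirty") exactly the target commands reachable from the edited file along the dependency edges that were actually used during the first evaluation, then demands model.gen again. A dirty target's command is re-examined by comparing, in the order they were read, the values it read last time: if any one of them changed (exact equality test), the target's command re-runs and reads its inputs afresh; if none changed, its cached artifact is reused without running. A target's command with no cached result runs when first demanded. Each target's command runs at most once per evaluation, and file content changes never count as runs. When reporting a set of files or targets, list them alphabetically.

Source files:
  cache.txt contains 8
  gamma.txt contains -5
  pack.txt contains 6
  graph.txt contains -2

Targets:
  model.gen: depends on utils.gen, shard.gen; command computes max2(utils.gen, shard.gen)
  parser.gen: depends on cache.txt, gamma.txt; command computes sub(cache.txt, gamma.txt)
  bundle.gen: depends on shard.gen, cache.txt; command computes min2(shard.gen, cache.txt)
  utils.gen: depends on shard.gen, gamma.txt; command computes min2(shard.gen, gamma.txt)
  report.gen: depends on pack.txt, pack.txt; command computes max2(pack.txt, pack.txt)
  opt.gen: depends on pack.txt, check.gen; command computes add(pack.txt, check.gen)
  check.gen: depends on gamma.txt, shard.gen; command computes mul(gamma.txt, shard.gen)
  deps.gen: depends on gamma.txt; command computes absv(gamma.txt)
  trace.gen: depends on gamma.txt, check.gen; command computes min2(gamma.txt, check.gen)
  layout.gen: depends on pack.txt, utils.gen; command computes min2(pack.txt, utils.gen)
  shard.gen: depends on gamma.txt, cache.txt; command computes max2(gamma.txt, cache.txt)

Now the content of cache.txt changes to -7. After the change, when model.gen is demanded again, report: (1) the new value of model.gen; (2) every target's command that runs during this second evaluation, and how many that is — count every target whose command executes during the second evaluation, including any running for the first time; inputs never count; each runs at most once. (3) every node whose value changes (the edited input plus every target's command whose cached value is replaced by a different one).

model.gen now evaluates to -5.
Run set: model.gen, shard.gen, utils.gen (3 run).
Changed values: cache.txt, model.gen, shard.gen.

Initial pass — values computed on the first demand:
  shard.gen = max2(-5, 8) = 8
  utils.gen = min2(8, -5) = -5
  model.gen = max2(-5, 8) = 8

Second demand — change propagation:
  shard.gen: re-runs because cache.txt 8->-7; new result -5.
  utils.gen: re-runs because shard.gen 8->-5; new result -5 (unchanged).
  model.gen: re-runs because shard.gen 8->-5; new result -5.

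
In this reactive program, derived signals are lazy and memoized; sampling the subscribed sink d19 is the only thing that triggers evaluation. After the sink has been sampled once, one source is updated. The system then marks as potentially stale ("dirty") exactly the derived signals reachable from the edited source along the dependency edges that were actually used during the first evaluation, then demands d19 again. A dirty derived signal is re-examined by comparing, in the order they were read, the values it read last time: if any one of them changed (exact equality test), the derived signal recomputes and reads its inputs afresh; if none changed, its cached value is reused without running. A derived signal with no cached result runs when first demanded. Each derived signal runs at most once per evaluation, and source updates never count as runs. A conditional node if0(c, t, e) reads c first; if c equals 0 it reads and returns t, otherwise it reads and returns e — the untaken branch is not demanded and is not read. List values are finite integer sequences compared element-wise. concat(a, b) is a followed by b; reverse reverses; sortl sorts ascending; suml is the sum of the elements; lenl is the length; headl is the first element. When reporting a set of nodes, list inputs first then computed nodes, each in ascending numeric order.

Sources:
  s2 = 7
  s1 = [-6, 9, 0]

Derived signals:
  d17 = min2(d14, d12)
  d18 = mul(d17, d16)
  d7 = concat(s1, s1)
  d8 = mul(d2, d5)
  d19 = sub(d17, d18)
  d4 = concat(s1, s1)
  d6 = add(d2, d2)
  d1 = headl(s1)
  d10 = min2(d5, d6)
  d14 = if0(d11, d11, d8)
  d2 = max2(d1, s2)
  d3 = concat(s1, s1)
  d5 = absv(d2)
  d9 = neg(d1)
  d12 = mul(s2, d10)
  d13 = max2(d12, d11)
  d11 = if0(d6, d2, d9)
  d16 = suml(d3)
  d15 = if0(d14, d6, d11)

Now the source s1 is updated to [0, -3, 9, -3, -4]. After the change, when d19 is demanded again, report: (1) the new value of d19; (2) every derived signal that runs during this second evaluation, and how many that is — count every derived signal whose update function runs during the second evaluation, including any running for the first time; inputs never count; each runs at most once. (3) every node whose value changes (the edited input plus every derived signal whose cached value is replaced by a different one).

Demanding d19 again yields 0.
10 derived signals run: d1, d2, d3, d9, d11, d14, d16, d17, d18, d19.
The nodes whose values change: s1, d1, d3, d9, d11, d14, d16, d17, d18, d19.
Note the branch switch — demand abandons d8, which is never re-examined.

First demand of the output computes:
  d1 = headl([-6, 9, 0]) = -6
  d2 = max2(-6, 7) = 7
  d3 = concat([-6, 9, 0], [-6, 9, 0]) = [-6, 9, 0, -6, 9, 0]
  d5 = absv(7) = 7
  d6 = add(7, 7) = 14
  d8 = mul(7, 7) = 49
  d9 = neg(-6) = 6
  d10 = min2(7, 14) = 7
  d11 = if0(d6=14 -> else branch d9) = 6
  d12 = mul(7, 7) = 49
  d14 = if0(d11=6 -> else branch d8) = 49
  d16 = suml([-6, 9, 0, -6, 9, 0]) = 6
  d17 = min2(49, 49) = 49
  d18 = mul(49, 6) = 294
  d19 = sub(49, 294) = -245

After the edit, cleaning proceeds:
  d1: a read changed (s1 [-6, 9, 0]->[0, -3, 9, -3, -4]) — executes, giving 0.
  d2: a read changed (d1 -6->0) — executes, giving 7 — identical to its old value.
  d3: a read changed (s1 [-6, 9, 0]->[0, -3, 9, -3, -4]; s1 [-6, 9, 0]->[0, -3, 9, -3, -4]) — executes, giving [0, -3, 9, -3, -4, 0, -3, 9, -3, -4].
  d5: dirty, but its reads are unchanged (d2 unchanged); cached 7 stands.
  d6: dirty, but its reads are unchanged (d2 unchanged, d2 unchanged); cached 14 stands.
  d8: stays stale; no demand reaches it after the flip.
  d9: a read changed (d1 -6->0) — executes, giving 0.
  d10: dirty, but its reads are unchanged (d5 unchanged, d6 unchanged); cached 7 stands.
  d11: a read changed (d9 6->0) — executes, giving 0.
  d12: dirty, but its reads are unchanged (s2 unchanged, d10 unchanged); cached 49 stands.
  d14: a read changed (d11 6->0) — executes, giving 0.
  d16: a read changed (d3 [-6, 9, 0, -6, 9, 0]->[0, -3, 9, -3, -4, 0, -3, 9, -3, -4]) — executes, giving -2.
  d17: a read changed (d14 49->0) — executes, giving 0.
  d18: a read changed (d17 49->0; d16 6->-2) — executes, giving 0.
  d19: a read changed (d17 49->0; d18 294->0) — executes, giving 0.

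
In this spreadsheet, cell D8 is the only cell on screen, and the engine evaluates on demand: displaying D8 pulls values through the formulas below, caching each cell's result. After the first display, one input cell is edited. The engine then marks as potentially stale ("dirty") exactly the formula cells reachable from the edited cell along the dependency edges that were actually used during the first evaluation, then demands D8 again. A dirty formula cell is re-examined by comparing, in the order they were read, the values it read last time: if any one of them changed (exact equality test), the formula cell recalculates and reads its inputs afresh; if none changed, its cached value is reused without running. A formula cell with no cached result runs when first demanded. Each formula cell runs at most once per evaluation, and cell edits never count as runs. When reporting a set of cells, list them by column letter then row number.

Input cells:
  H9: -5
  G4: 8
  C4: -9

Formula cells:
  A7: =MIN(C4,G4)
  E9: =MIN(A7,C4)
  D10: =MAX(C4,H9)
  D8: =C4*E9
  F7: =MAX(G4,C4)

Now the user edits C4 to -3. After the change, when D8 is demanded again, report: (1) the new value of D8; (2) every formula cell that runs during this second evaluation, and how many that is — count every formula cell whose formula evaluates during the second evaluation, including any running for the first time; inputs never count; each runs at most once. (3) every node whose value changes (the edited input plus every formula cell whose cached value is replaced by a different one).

D8 now evaluates to 9.
Run set: A7, D8, E9 (3 run).
Changed values: A7, C4, D8, E9.

Initial pass — values computed on the first demand:
  A7 = MIN(-9, 8) = -9
  E9 = MIN(-9, -9) = -9
  D8 = -9 * -9 = 81

Second demand — change propagation:
  A7: re-runs because C4 -9->-3; new result -3.
  E9: re-runs because A7 -9->-3; C4 -9->-3; new result -3.
  D8: re-runs because C4 -9->-3; E9 -9->-3; new result 9.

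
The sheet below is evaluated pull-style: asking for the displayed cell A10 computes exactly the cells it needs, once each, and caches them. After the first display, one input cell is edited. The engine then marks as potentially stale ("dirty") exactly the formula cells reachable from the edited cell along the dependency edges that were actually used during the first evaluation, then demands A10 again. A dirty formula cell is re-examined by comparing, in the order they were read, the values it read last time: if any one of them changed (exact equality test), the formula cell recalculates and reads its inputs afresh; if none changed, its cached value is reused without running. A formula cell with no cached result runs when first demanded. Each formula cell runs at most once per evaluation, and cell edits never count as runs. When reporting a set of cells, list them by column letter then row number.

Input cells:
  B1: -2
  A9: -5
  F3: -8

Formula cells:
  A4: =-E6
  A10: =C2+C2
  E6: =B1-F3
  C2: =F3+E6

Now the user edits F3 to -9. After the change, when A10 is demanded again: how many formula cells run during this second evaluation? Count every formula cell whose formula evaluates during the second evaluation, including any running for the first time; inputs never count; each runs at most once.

2 formula cells run: C2, E6.
Note the absorption at C2: it re-runs yet its value is the same, leaving the output's value untouched.

First demand of the output computes:
  E6 = -2 - -8 = 6
  C2 = -8 + 6 = -2
  A10 = -2 + -2 = -4

After the edit, cleaning proceeds:
  E6: a read changed (F3 -8->-9) — executes, giving 7.
  C2: a read changed (F3 -8->-9; E6 6->7) — executes, giving -2 — identical to its old value.
  A10: dirty, but its reads are unchanged (C2 unchanged, C2 unchanged); cached -4 stands.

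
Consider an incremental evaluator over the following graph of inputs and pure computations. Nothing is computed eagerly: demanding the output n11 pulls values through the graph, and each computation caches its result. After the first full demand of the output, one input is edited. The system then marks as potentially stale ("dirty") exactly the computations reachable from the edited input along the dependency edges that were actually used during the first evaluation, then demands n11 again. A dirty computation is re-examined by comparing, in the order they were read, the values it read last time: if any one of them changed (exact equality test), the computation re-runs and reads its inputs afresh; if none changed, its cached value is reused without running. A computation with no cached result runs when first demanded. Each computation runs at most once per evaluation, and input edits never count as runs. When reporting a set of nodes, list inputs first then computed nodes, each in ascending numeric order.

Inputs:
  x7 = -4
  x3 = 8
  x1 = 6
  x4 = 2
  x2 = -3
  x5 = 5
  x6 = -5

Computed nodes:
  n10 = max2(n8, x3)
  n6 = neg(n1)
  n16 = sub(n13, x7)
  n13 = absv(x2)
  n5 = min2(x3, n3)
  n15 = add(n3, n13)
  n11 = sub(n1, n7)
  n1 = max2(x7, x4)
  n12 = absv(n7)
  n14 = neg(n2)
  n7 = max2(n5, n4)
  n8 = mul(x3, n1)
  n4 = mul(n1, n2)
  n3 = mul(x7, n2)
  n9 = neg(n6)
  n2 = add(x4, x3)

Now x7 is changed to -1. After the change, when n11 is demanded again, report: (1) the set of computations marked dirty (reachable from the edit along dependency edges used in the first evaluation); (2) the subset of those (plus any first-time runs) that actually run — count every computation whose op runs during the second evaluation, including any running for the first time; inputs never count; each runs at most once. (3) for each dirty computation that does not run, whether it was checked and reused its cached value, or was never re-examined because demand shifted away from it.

Initial pass — values computed on the first demand:
  n1 = max2(-4, 2) = 2
  n2 = add(2, 8) = 10
  n3 = mul(-4, 10) = -40
  n4 = mul(2, 10) = 20
  n5 = min2(8, -40) = -40
  n7 = max2(-40, 20) = 20
  n11 = sub(2, 20) = -18

Second demand — change propagation:
  n1: re-runs because x7 -4->-1; new result 2 (unchanged).
  n3: re-runs because x7 -4->-1; new result -10.
  n4: re-examined; everything it read last time is the same (n1 unchanged, n2 unchanged) — cache 20 kept, no run.
  n5: re-runs because n3 -40->-10; new result -10.
  n7: re-runs because n5 -40->-10; new result 20 (unchanged).
  n11: re-examined; everything it read last time is the same (n1 unchanged, n7 unchanged) — cache -18 kept, no run.

The important point: at n4 every value read last time is unchanged, so the dirty flag clears without a run.

Dirty set: n1, n3, n4, n5, n7, n11.
Run set: n1, n3, n5, n7 (4 run).
Re-examined without running (cache reused): n4, n11.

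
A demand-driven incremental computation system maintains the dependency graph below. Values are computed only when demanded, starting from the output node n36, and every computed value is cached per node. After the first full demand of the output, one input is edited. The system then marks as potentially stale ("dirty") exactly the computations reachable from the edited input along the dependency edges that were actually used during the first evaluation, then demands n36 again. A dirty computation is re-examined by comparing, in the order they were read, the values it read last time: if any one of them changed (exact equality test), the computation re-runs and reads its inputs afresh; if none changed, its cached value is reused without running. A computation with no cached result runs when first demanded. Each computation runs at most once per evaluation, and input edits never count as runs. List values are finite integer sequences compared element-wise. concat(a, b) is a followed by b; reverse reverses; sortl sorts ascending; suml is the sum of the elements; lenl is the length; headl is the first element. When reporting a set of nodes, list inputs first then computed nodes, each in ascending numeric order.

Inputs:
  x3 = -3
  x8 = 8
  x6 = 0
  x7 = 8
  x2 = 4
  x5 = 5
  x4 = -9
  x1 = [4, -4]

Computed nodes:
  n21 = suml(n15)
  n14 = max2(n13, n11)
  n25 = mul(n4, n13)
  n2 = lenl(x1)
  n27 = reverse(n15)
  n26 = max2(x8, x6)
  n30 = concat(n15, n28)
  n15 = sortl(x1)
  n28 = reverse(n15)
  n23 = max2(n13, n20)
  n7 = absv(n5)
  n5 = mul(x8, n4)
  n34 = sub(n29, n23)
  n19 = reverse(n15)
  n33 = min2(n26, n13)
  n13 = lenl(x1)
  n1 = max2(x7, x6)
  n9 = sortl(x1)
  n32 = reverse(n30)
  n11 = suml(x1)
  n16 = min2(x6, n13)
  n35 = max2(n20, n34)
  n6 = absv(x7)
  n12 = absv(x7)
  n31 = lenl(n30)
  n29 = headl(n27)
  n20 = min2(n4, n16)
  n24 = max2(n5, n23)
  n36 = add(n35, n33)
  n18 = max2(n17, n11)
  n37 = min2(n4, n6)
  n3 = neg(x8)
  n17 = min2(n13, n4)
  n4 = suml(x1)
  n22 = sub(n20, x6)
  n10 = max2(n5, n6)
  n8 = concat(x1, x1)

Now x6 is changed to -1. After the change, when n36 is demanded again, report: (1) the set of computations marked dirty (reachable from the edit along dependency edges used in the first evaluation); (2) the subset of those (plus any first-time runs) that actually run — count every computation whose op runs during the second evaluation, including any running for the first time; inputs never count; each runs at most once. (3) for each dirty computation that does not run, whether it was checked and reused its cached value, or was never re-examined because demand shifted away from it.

First evaluation (everything demanded from the output):
  n4 = suml([4, -4]) = 0
  n13 = lenl([4, -4]) = 2
  n15 = sortl([4, -4]) = [-4, 4]
  n16 = min2(0, 2) = 0
  n20 = min2(0, 0) = 0
  n23 = max2(2, 0) = 2
  n26 = max2(8, 0) = 8
  n27 = reverse([-4, 4]) = [4, -4]
  n29 = headl([4, -4]) = 4
  n33 = min2(8, 2) = 2
  n34 = sub(4, 2) = 2
  n35 = max2(0, 2) = 2
  n36 = add(2, 2) = 4

Propagation after the edit:
  n16: runs — x6 0->-1; result -1.
  n20: runs — n16 0->-1; result -1.
  n23: runs — n20 0->-1; result 2 (same value as before).
  n26: runs — x6 0->-1; result 8 (same value as before).
  n33: checked — values it read are unchanged (n26 unchanged, n13 unchanged); reused cached 2 without running.
  n34: checked — values it read are unchanged (n29 unchanged, n23 unchanged); reused cached 2 without running.
  n35: runs — n20 0->-1; result 2 (same value as before).
  n36: checked — values it read are unchanged (n35 unchanged, n33 unchanged); reused cached 4 without running.

Key observation: the cutoff stops propagation at n33 — its inputs' values are unchanged, so it reuses its cache.

Marked dirty: n16, n20, n23, n26, n33, n34, n35, n36.
Computations that run: n16, n20, n23, n26, n35 — 5 in total.
Checked but reused from cache: n33, n34, n36.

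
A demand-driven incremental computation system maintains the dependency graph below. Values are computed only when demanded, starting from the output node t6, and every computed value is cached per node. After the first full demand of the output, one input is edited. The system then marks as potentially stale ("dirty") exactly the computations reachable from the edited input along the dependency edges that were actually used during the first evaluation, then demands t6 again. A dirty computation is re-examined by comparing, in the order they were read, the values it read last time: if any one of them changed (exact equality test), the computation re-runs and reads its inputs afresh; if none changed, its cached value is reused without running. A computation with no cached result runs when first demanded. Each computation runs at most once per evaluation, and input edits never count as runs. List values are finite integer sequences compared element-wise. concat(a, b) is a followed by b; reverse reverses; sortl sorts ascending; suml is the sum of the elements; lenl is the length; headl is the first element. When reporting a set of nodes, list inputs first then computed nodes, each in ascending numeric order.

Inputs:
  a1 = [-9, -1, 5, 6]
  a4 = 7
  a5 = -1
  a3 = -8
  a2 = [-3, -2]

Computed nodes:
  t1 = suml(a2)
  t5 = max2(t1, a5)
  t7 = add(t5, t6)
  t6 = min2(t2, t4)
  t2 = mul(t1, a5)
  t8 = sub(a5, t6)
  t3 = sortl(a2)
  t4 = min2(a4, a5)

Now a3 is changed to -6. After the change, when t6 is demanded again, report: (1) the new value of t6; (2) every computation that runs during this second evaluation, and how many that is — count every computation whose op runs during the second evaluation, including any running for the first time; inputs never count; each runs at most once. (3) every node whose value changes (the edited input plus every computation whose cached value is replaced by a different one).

First evaluation (everything demanded from the output):
  t1 = suml([-3, -2]) = -5
  t2 = mul(-5, -1) = 5
  t4 = min2(7, -1) = -1
  t6 = min2(5, -1) = -1

Propagation after the edit:
  a3 feeds no computation that the output demands — nothing is marked dirty and nothing runs.

Key observation: a3 is never demanded by the output, so the edit triggers no recomputation at all.

New value of t6: -1.
Computations that run: none — 0 in total.
Values that change: a3.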